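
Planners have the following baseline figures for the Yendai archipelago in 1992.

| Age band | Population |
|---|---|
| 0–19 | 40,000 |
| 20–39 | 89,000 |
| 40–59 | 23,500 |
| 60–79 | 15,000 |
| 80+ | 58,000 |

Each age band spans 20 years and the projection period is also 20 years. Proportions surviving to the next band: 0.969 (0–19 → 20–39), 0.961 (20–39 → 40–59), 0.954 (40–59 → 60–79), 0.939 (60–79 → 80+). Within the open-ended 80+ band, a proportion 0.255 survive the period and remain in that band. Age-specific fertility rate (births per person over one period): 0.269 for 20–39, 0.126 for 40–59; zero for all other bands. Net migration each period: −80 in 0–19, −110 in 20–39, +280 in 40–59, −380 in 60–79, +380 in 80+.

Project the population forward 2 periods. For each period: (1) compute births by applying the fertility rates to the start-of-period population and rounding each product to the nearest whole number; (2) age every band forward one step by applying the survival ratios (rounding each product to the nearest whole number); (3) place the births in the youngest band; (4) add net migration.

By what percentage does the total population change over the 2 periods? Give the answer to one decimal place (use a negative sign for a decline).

After projecting period 1:
Births: 89000 * 0.269 = 23941  |  23500 * 0.126 = 2961 — total 26902
20–39: 40000 * 0.969 = 38760
40–59: 89000 * 0.961 = 85529
60–79: 23500 * 0.954 = 22419
80+: 15000 * 0.939 + 58000 * 0.255 = 14085 + 14790 = 28875
Net migration: 0–19 − 80 → 26822; 20–39 − 110 → 38650; 40–59 + 280 → 85809; 60–79 − 380 → 22039; 80+ + 380 → 29255
Population now: 0–19=26822, 20–39=38650, 40–59=85809, 60–79=22039, 80+=29255
After projecting period 2:
Births: 38650 * 0.269 = 10397  |  85809 * 0.126 = 10812 — total 21209
20–39: 26822 * 0.969 = 25991
40–59: 38650 * 0.961 = 37143
60–79: 85809 * 0.954 = 81862
80+: 22039 * 0.939 + 29255 * 0.255 = 20695 + 7460 = 28155
Net migration: 0–19 − 80 → 21129; 20–39 − 110 → 25881; 40–59 + 280 → 37423; 60–79 − 380 → 81482; 80+ + 380 → 28535
Population now: 0–19=21129, 20–39=25881, 40–59=37423, 60–79=81482, 80+=28535
Total: 225500 → 194450; change = -31050; percentage change = -13.8%

-13.8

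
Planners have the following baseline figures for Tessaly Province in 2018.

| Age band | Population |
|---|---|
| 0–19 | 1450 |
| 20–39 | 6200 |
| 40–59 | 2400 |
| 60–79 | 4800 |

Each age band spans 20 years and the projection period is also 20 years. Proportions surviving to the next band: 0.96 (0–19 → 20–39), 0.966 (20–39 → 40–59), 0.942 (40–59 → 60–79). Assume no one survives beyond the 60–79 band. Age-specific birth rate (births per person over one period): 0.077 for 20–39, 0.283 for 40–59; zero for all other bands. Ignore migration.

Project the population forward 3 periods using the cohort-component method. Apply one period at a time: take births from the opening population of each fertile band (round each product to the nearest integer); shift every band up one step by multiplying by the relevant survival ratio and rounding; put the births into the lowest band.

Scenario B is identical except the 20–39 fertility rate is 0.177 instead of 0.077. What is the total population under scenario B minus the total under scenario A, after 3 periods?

925

[period 1]
Births: 6200 × 0.077 = 477, 2400 × 0.283 = 679 → total 1156
20–39: 1450 × 0.96 = 1392
40–59: 6200 × 0.966 = 5989
60–79: 2400 × 0.942 = 2261
Giving 1156 / 1392 / 5989 / 2261.
[period 2]
Births: 1392 × 0.077 = 107, 5989 × 0.283 = 1695 → total 1802
20–39: 1156 × 0.96 = 1110
40–59: 1392 × 0.966 = 1345
60–79: 5989 × 0.942 = 5642
Giving 1802 / 1110 / 1345 / 5642.
[period 3]
Births: 1110 × 0.077 = 85, 1345 × 0.283 = 381 → total 466
20–39: 1802 × 0.96 = 1730
40–59: 1110 × 0.966 = 1072
60–79: 1345 × 0.942 = 1267
Giving 466 / 1730 / 1072 / 1267.
Scenario A total after 3 periods: 4535
Scenario B projection —
[period 1]
Births: 6200 × 0.177 = 1097, 2400 × 0.283 = 679 → total 1776
20–39: 1450 × 0.96 = 1392
40–59: 6200 × 0.966 = 5989
60–79: 2400 × 0.942 = 2261
Giving 1776 / 1392 / 5989 / 2261.
[period 2]
Births: 1392 × 0.177 = 246, 5989 × 0.283 = 1695 → total 1941
20–39: 1776 × 0.96 = 1705
40–59: 1392 × 0.966 = 1345
60–79: 5989 × 0.942 = 5642
Giving 1941 / 1705 / 1345 / 5642.
[period 3]
Births: 1705 × 0.177 = 302, 1345 × 0.283 = 381 → total 683
20–39: 1941 × 0.96 = 1863
40–59: 1705 × 0.966 = 1647
60–79: 1345 × 0.942 = 1267
Giving 683 / 1863 / 1647 / 1267.
Scenario B total after 3 periods: 5460
Difference B − A = 5460 − 4535 = 925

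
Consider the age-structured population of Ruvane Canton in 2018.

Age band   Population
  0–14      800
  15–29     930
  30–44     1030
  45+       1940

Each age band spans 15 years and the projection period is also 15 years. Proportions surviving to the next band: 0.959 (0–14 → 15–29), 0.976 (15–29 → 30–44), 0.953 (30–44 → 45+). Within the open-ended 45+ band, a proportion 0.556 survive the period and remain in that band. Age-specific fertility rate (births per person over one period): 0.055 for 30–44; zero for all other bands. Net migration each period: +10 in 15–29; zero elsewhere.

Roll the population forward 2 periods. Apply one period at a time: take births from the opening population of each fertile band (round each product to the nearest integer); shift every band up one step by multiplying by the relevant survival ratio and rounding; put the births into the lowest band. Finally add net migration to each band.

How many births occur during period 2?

Numbering the groups 1..4 from youngest to oldest:
[period 1]
Births: 1030 * 0.055 = 57
Group 2: 800 * 0.959 = 767
Group 3: 930 * 0.976 = 908
Group 4: 1030 * 0.953 + 1940 * 0.556 = 982 + 1079 = 2061
Net migration: Group 2 + 10 → 777
Giving 57 / 777 / 908 / 2061.
[period 2]
Births: 908 * 0.055 = 50
Group 2: 57 * 0.959 = 55
Group 3: 777 * 0.976 = 758
Group 4: 908 * 0.953 + 2061 * 0.556 = 865 + 1146 = 2011
Net migration: Group 2 + 10 → 65
Giving 50 / 65 / 758 / 2011.

50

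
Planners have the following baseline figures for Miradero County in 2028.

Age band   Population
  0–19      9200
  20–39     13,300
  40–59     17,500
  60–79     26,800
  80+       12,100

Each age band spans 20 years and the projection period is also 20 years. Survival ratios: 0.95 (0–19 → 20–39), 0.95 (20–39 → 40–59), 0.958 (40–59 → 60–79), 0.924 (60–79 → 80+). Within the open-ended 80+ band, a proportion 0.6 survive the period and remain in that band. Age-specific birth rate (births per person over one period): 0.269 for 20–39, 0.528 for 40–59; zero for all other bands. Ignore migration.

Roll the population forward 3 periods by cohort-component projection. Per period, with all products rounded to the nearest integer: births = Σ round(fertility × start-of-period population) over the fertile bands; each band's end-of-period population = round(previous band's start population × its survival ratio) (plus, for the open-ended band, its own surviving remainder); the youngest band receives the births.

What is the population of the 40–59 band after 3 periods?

Let band 1 be 0–19 through band 5 = 80+.
— Period 1 —
Births: 13300 × 0.269 = 3578 ; 17500 × 0.528 = 9240 — total 12818
Band 2: 9200 × 0.95 = 8740
Band 3: 13300 × 0.95 = 12635
Band 4: 17500 × 0.958 = 16765
Band 5: 26800 × 0.924 + 12100 × 0.6 = 24763 + 7260 = 32023
Population now: 0–19=12818, 20–39=8740, 40–59=12635, 60–79=16765, 80+=32023
— Period 2 —
Births: 8740 × 0.269 = 2351 ; 12635 × 0.528 = 6671 — total 9022
Band 2: 12818 × 0.95 = 12177
Band 3: 8740 × 0.95 = 8303
Band 4: 12635 × 0.958 = 12104
Band 5: 16765 × 0.924 + 32023 × 0.6 = 15491 + 19214 = 34705
Population now: 0–19=9022, 20–39=12177, 40–59=8303, 60–79=12104, 80+=34705
— Period 3 —
Births: 12177 × 0.269 = 3276 ; 8303 × 0.528 = 4384 — total 7660
Band 2: 9022 × 0.95 = 8571
Band 3: 12177 × 0.95 = 11568
Band 4: 8303 × 0.958 = 7954
Band 5: 12104 × 0.924 + 34705 × 0.6 = 11184 + 20823 = 32007
Population now: 0–19=7660, 20–39=8571, 40–59=11568, 60–79=7954, 80+=32007

11568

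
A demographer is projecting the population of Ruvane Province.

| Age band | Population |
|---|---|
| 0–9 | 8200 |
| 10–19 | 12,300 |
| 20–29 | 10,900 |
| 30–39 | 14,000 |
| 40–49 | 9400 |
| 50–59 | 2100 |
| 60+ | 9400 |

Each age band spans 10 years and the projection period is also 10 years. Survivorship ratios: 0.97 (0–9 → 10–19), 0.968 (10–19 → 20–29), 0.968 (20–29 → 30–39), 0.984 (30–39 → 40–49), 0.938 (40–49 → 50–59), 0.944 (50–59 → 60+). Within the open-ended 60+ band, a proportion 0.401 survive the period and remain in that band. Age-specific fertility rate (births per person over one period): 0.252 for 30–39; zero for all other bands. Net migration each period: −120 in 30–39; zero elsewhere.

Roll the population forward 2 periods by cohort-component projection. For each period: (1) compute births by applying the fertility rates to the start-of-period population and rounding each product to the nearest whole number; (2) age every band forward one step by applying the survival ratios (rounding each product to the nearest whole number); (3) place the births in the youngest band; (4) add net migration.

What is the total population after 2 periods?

Let group 1 be 0–9 through group 7 = 60+.
— Period 1 —
Births: 14000 × 0.252 = 3528
Group 2: 8200 × 0.97 = 7954
Group 3: 12300 × 0.968 = 11906
Group 4: 10900 × 0.968 = 10551
Group 5: 14000 × 0.984 = 13776
Group 6: 9400 × 0.938 = 8817
Group 7: 2100 × 0.944 + 9400 × 0.401 = 1982 + 3769 = 5751
Net migration: Group 4 − 120 → 10431
Population now: 0–9=3528, 10–19=7954, 20–29=11906, 30–39=10431, 40–49=13776, 50–59=8817, 60+=5751
— Period 2 —
Births: 10431 × 0.252 = 2629
Group 2: 3528 × 0.97 = 3422
Group 3: 7954 × 0.968 = 7699
Group 4: 11906 × 0.968 = 11525
Group 5: 10431 × 0.984 = 10264
Group 6: 13776 × 0.938 = 12922
Group 7: 8817 × 0.944 + 5751 × 0.401 = 8323 + 2306 = 10629
Net migration: Group 4 − 120 → 11405
Population now: 0–9=2629, 10–19=3422, 20–29=7699, 30–39=11405, 40–49=10264, 50–59=12922, 60+=10629
Total after period 2: 2629 + 3422 + 7699 + 11405 + 10264 + 12922 + 10629 = 58970

58970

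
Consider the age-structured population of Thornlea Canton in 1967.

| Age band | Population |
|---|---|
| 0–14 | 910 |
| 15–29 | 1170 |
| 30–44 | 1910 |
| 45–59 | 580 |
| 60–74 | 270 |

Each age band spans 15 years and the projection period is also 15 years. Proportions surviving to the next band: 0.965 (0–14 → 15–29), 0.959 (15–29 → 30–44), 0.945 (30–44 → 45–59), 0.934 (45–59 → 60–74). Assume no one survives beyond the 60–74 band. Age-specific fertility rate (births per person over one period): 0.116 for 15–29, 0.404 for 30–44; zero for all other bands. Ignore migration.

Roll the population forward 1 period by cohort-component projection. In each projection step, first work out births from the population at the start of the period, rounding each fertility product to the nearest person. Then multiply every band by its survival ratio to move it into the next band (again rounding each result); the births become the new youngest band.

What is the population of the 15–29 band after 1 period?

Numbering the bands 1..5 from youngest to oldest:
[period 1]
Births: 1170 × 0.116 = 136  |  1910 × 0.404 = 772 → total 908
Band 2: 910 × 0.965 = 878
Band 3: 1170 × 0.959 = 1122
Band 4: 1910 × 0.945 = 1805
Band 5: 580 × 0.934 = 542
End of period: [908, 878, 1122, 1805, 542]

878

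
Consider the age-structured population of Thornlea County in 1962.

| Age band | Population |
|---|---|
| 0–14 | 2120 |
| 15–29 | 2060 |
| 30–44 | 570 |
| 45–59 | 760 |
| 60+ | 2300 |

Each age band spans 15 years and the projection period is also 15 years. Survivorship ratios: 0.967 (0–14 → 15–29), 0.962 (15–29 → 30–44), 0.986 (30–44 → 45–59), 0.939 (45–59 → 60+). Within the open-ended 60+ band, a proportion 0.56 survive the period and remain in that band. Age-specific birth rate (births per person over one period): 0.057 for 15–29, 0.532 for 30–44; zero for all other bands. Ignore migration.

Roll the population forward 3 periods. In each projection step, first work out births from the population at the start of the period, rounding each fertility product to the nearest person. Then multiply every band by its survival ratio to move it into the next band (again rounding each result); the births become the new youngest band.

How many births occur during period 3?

1072

— Period 1 —
Births: 2060 × 0.057 = 117  |  570 × 0.532 = 303 ⇒ total 420
15–29: 2120 × 0.967 = 2050
30–44: 2060 × 0.962 = 1982
45–59: 570 × 0.986 = 562
60+: 760 × 0.939 + 2300 × 0.56 = 714 + 1288 = 2002
Giving 420 / 2050 / 1982 / 562 / 2002.
— Period 2 —
Births: 2050 × 0.057 = 117  |  1982 × 0.532 = 1054 ⇒ total 1171
15–29: 420 × 0.967 = 406
30–44: 2050 × 0.962 = 1972
45–59: 1982 × 0.986 = 1954
60+: 562 × 0.939 + 2002 × 0.56 = 528 + 1121 = 1649
Giving 1171 / 406 / 1972 / 1954 / 1649.
— Period 3 —
Births: 406 × 0.057 = 23  |  1972 × 0.532 = 1049 ⇒ total 1072
15–29: 1171 × 0.967 = 1132
30–44: 406 × 0.962 = 391
45–59: 1972 × 0.986 = 1944
60+: 1954 × 0.939 + 1649 × 0.56 = 1835 + 923 = 2758
Giving 1072 / 1132 / 391 / 1944 / 2758.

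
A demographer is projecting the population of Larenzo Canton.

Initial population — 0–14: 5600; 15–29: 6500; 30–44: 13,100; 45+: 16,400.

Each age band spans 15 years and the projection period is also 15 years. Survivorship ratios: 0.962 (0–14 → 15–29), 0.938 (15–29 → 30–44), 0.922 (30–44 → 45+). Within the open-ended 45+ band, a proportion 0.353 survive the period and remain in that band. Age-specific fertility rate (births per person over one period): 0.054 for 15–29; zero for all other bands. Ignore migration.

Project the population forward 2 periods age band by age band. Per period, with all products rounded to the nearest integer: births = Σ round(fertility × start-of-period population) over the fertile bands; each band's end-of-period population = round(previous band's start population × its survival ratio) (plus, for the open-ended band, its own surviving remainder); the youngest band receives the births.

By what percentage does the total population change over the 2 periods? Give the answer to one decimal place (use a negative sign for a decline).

Numbering the bands 1..4 from youngest to oldest:
Period 1:
Births: 6500 * 0.054 = 351
Band 2: 5600 * 0.962 = 5387
Band 3: 6500 * 0.938 = 6097
Band 4: 13100 * 0.922 + 16400 * 0.353 = 12078 + 5789 = 17867
→ [351, 5387, 6097, 17867]
Period 2:
Births: 5387 * 0.054 = 291
Band 2: 351 * 0.962 = 338
Band 3: 5387 * 0.938 = 5053
Band 4: 6097 * 0.922 + 17867 * 0.353 = 5621 + 6307 = 11928
→ [291, 338, 5053, 11928]
Total: 41600 → 17610; change = -23990; percentage change = -57.7%

-57.7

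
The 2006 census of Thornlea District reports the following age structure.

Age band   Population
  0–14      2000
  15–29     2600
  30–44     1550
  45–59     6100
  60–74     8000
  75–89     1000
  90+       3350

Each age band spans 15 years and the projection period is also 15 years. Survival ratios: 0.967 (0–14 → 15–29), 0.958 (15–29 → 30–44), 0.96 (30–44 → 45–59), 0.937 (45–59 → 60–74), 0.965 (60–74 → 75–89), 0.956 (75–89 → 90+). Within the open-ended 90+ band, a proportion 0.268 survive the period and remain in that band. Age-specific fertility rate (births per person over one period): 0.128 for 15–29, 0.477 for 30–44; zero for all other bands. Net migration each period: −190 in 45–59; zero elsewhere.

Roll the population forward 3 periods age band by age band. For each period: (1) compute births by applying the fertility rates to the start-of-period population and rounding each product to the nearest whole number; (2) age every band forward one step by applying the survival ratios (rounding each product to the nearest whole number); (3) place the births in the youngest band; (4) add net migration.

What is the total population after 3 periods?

15607

Period 1:
Births: 2600 × 0.128 = 333 ; 1550 × 0.477 = 739 — total 1072
15–29: 2000 × 0.967 = 1934
30–44: 2600 × 0.958 = 2491
45–59: 1550 × 0.96 = 1488
60–74: 6100 × 0.937 = 5716
75–89: 8000 × 0.965 = 7720
90+: 1000 × 0.956 + 3350 × 0.268 = 956 + 898 = 1854
Net migration: 45–59 − 190 → 1298
Population now: 0–14=1072, 15–29=1934, 30–44=2491, 45–59=1298, 60–74=5716, 75–89=7720, 90+=1854
Period 2:
Births: 1934 × 0.128 = 248 ; 2491 × 0.477 = 1188 — total 1436
15–29: 1072 × 0.967 = 1037
30–44: 1934 × 0.958 = 1853
45–59: 2491 × 0.96 = 2391
60–74: 1298 × 0.937 = 1216
75–89: 5716 × 0.965 = 5516
90+: 7720 × 0.956 + 1854 × 0.268 = 7380 + 497 = 7877
Net migration: 45–59 − 190 → 2201
Population now: 0–14=1436, 15–29=1037, 30–44=1853, 45–59=2201, 60–74=1216, 75–89=5516, 90+=7877
Period 3:
Births: 1037 × 0.128 = 133 ; 1853 × 0.477 = 884 — total 1017
15–29: 1436 × 0.967 = 1389
30–44: 1037 × 0.958 = 993
45–59: 1853 × 0.96 = 1779
60–74: 2201 × 0.937 = 2062
75–89: 1216 × 0.965 = 1173
90+: 5516 × 0.956 + 7877 × 0.268 = 5273 + 2111 = 7384
Net migration: 45–59 − 190 → 1589
Population now: 0–14=1017, 15–29=1389, 30–44=993, 45–59=1589, 60–74=2062, 75–89=1173, 90+=7384
Total after period 3: 1017 + 1389 + 993 + 1589 + 2062 + 1173 + 7384 = 15607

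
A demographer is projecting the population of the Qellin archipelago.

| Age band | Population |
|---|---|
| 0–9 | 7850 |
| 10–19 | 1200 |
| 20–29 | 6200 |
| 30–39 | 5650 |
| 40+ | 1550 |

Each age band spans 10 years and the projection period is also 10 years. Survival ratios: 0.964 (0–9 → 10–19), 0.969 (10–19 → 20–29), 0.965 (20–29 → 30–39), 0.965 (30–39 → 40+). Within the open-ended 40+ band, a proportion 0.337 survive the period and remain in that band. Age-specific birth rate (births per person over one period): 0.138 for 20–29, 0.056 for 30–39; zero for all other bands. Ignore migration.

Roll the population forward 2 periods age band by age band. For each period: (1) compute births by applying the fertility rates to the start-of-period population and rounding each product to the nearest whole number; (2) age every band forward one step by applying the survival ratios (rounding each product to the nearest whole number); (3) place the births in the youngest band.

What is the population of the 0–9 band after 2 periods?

Let group 1 be 0–9 through group 5 = 40+.
[period 1]
Births: 6200 × 0.138 = 856, 5650 × 0.056 = 316 — total 1172
Group 2: 7850 × 0.964 = 7567
Group 3: 1200 × 0.969 = 1163
Group 4: 6200 × 0.965 = 5983
Group 5: 5650 × 0.965 + 1550 × 0.337 = 5452 + 522 = 5974
Population now: 0–9=1172, 10–19=7567, 20–29=1163, 30–39=5983, 40+=5974
[period 2]
Births: 1163 × 0.138 = 160, 5983 × 0.056 = 335 — total 495
Group 2: 1172 × 0.964 = 1130
Group 3: 7567 × 0.969 = 7332
Group 4: 1163 × 0.965 = 1122
Group 5: 5983 × 0.965 + 5974 × 0.337 = 5774 + 2013 = 7787
Population now: 0–9=495, 10–19=1130, 20–29=7332, 30–39=1122, 40+=7787

495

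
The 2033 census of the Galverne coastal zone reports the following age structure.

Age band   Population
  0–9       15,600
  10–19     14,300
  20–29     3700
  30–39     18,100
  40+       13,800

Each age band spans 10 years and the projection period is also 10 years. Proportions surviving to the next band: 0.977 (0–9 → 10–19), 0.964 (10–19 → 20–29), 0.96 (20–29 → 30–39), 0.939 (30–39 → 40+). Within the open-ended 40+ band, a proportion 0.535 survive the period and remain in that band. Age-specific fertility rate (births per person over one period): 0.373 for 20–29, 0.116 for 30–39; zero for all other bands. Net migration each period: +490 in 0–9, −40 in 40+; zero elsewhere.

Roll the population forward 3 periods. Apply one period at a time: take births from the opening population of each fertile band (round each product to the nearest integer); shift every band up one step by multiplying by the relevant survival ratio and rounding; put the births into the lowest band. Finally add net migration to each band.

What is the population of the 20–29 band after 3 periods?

3739

— Period 1 —
Births: 3700 * 0.373 = 1380 ; 18100 * 0.116 = 2100 → total 3480
10–19: 15600 * 0.977 = 15241
20–29: 14300 * 0.964 = 13785
30–39: 3700 * 0.96 = 3552
40+: 18100 * 0.939 + 13800 * 0.535 = 16996 + 7383 = 24379
Net migration: 0–9 + 490 → 3970; 40+ − 40 → 24339
Giving 3970 / 15241 / 13785 / 3552 / 24339.
— Period 2 —
Births: 13785 * 0.373 = 5142 ; 3552 * 0.116 = 412 → total 5554
10–19: 3970 * 0.977 = 3879
20–29: 15241 * 0.964 = 14692
30–39: 13785 * 0.96 = 13234
40+: 3552 * 0.939 + 24339 * 0.535 = 3335 + 13021 = 16356
Net migration: 0–9 + 490 → 6044; 40+ − 40 → 16316
Giving 6044 / 3879 / 14692 / 13234 / 16316.
— Period 3 —
Births: 14692 * 0.373 = 5480 ; 13234 * 0.116 = 1535 → total 7015
10–19: 6044 * 0.977 = 5905
20–29: 3879 * 0.964 = 3739
30–39: 14692 * 0.96 = 14104
40+: 13234 * 0.939 + 16316 * 0.535 = 12427 + 8729 = 21156
Net migration: 0–9 + 490 → 7505; 40+ − 40 → 21116
Giving 7505 / 5905 / 3739 / 14104 / 21116.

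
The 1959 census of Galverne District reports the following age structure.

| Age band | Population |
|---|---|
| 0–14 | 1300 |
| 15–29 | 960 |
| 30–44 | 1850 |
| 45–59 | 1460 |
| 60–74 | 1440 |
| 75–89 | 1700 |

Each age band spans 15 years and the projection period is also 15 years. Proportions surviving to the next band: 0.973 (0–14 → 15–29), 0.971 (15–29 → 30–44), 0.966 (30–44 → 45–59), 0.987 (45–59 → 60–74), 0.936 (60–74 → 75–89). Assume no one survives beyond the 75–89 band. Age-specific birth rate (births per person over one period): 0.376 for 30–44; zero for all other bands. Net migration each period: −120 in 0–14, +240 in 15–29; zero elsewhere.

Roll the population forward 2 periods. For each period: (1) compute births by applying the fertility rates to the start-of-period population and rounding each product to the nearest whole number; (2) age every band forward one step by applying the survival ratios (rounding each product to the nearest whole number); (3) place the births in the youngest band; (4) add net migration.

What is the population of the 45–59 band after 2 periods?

900

Numbering the bands 1..6 from youngest to oldest:
Period 1.
Births: 1850 × 0.376 = 696
Band 2: 1300 × 0.973 = 1265
Band 3: 960 × 0.971 = 932
Band 4: 1850 × 0.966 = 1787
Band 5: 1460 × 0.987 = 1441
Band 6: 1440 × 0.936 = 1348
Net migration: Band 1 − 120 → 576; Band 2 + 240 → 1505
Population now: 0–14=576, 15–29=1505, 30–44=932, 45–59=1787, 60–74=1441, 75–89=1348
Period 2.
Births: 932 × 0.376 = 350
Band 2: 576 × 0.973 = 560
Band 3: 1505 × 0.971 = 1461
Band 4: 932 × 0.966 = 900
Band 5: 1787 × 0.987 = 1764
Band 6: 1441 × 0.936 = 1349
Net migration: Band 1 − 120 → 230; Band 2 + 240 → 800
Population now: 0–14=230, 15–29=800, 30–44=1461, 45–59=900, 60–74=1764, 75–89=1349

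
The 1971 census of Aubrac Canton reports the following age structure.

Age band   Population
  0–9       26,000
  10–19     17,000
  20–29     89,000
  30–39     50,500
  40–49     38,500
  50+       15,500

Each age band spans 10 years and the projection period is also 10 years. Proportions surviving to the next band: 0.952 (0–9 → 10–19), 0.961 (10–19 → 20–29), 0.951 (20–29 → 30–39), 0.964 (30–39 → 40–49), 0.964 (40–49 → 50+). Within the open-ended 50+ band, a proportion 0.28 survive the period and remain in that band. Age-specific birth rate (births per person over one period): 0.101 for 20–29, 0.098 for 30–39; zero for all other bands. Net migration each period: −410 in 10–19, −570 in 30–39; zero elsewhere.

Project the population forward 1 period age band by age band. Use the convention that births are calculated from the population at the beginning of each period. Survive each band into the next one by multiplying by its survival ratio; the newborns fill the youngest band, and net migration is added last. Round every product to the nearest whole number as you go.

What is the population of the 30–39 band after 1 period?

84069

[period 1]
Births: 89000 × 0.101 = 8989, 50500 × 0.098 = 4949 → total 13938
10–19: 26000 × 0.952 = 24752
20–29: 17000 × 0.961 = 16337
30–39: 89000 × 0.951 = 84639
40–49: 50500 × 0.964 = 48682
50+: 38500 × 0.964 + 15500 × 0.28 = 37114 + 4340 = 41454
Net migration: 10–19 − 410 → 24342; 30–39 − 570 → 84069
→ [13938, 24342, 16337, 84069, 48682, 41454]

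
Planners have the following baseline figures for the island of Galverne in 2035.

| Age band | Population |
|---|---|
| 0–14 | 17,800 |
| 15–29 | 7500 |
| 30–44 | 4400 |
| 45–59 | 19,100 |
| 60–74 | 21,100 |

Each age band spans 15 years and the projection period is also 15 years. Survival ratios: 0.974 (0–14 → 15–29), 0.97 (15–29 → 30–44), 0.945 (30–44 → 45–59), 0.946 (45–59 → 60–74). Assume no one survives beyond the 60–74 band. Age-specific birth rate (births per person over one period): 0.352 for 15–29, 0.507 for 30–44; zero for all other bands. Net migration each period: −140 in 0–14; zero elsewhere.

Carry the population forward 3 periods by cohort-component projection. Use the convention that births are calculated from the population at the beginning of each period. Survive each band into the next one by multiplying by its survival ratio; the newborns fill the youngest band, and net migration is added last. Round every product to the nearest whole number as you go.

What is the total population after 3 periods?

46274

Numbering the bands 1..5 from youngest to oldest:
[period 1]
Births: 7500 × 0.352 = 2640, 4400 × 0.507 = 2231 → 4871
Band 2: 17800 × 0.974 = 17337
Band 3: 7500 × 0.97 = 7275
Band 4: 4400 × 0.945 = 4158
Band 5: 19100 × 0.946 = 18069
Net migration: Band 1 − 140 → 4731
Population now: 0–14=4731, 15–29=17337, 30–44=7275, 45–59=4158, 60–74=18069
[period 2]
Births: 17337 × 0.352 = 6103, 7275 × 0.507 = 3688 → 9791
Band 2: 4731 × 0.974 = 4608
Band 3: 17337 × 0.97 = 16817
Band 4: 7275 × 0.945 = 6875
Band 5: 4158 × 0.946 = 3933
Net migration: Band 1 − 140 → 9651
Population now: 0–14=9651, 15–29=4608, 30–44=16817, 45–59=6875, 60–74=3933
[period 3]
Births: 4608 × 0.352 = 1622, 16817 × 0.507 = 8526 → 10148
Band 2: 9651 × 0.974 = 9400
Band 3: 4608 × 0.97 = 4470
Band 4: 16817 × 0.945 = 15892
Band 5: 6875 × 0.946 = 6504
Net migration: Band 1 − 140 → 10008
Population now: 0–14=10008, 15–29=9400, 30–44=4470, 45–59=15892, 60–74=6504
Total after period 3: 10008 + 9400 + 4470 + 15892 + 6504 = 46274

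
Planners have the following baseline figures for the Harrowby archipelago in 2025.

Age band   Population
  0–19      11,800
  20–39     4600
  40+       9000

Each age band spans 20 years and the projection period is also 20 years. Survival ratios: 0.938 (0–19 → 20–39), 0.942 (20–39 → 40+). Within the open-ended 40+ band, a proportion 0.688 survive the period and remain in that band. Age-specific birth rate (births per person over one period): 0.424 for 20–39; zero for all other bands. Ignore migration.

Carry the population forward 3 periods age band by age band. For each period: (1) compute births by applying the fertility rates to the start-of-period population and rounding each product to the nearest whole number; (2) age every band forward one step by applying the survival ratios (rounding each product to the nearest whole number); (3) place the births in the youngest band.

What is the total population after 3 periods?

19055

Period 1:
Births: 4600 × 0.424 = 1950
20–39: 11800 × 0.938 = 11068
40+: 4600 × 0.942 + 9000 × 0.688 = 4333 + 6192 = 10525
Giving 1950 / 11068 / 10525.
Period 2:
Births: 11068 × 0.424 = 4693
20–39: 1950 × 0.938 = 1829
40+: 11068 × 0.942 + 10525 × 0.688 = 10426 + 7241 = 17667
Giving 4693 / 1829 / 17667.
Period 3:
Births: 1829 × 0.424 = 775
20–39: 4693 × 0.938 = 4402
40+: 1829 × 0.942 + 17667 × 0.688 = 1723 + 12155 = 13878
Giving 775 / 4402 / 13878.
Total after period 3: 775 + 4402 + 13878 = 19055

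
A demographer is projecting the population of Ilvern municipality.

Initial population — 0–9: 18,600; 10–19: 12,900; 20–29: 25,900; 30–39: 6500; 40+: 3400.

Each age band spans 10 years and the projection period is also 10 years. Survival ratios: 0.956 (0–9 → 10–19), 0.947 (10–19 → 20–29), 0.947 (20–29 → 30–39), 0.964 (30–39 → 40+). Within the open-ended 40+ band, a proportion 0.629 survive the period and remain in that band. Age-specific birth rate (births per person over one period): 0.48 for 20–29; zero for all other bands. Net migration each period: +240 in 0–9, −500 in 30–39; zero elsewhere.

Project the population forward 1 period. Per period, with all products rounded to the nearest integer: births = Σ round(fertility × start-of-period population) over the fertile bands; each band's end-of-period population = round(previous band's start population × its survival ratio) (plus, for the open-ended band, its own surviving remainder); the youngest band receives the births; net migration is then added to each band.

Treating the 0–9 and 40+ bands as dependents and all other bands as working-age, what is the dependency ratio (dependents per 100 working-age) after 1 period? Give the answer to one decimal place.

39.0

Let band 1 be 0–9 through band 5 = 40+.
After projecting period 1:
Births: 25900 × 0.48 = 12432
Band 2: 18600 × 0.956 = 17782
Band 3: 12900 × 0.947 = 12216
Band 4: 25900 × 0.947 = 24527
Band 5: 6500 × 0.964 + 3400 × 0.629 = 6266 + 2139 = 8405
Net migration: Band 1 + 240 → 12672; Band 4 − 500 → 24027
→ [12672, 17782, 12216, 24027, 8405]
Dependents (band 0–9 + band 40+) = 12672 + 8405 = 21077; working-age = 54025; ratio = 21077/54025 × 100 = 39.0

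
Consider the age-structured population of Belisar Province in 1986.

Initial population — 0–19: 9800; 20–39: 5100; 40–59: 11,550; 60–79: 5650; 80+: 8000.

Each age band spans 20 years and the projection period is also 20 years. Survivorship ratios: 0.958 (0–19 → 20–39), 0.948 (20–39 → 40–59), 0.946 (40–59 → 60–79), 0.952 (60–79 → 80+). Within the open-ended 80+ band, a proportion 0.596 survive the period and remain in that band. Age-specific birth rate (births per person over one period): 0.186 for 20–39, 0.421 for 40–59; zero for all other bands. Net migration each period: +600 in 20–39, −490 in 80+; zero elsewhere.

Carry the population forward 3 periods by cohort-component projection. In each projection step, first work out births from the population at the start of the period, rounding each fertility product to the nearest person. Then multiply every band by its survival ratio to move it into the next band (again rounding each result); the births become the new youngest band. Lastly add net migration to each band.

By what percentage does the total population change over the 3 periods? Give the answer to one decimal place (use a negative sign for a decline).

-6.6

Call the bands 1 to 5, youngest first.
After projecting period 1:
Births: 5100 * 0.186 = 949  |  11550 * 0.421 = 4863 → 5812
Band 2: 9800 * 0.958 = 9388
Band 3: 5100 * 0.948 = 4835
Band 4: 11550 * 0.946 = 10926
Band 5: 5650 * 0.952 + 8000 * 0.596 = 5379 + 4768 = 10147
Net migration: Band 2 + 600 → 9988; Band 5 − 490 → 9657
End of period: [5812, 9988, 4835, 10926, 9657]
After projecting period 2:
Births: 9988 * 0.186 = 1858  |  4835 * 0.421 = 2036 → 3894
Band 2: 5812 * 0.958 = 5568
Band 3: 9988 * 0.948 = 9469
Band 4: 4835 * 0.946 = 4574
Band 5: 10926 * 0.952 + 9657 * 0.596 = 10402 + 5756 = 16158
Net migration: Band 2 + 600 → 6168; Band 5 − 490 → 15668
End of period: [3894, 6168, 9469, 4574, 15668]
After projecting period 3:
Births: 6168 * 0.186 = 1147  |  9469 * 0.421 = 3986 → 5133
Band 2: 3894 * 0.958 = 3730
Band 3: 6168 * 0.948 = 5847
Band 4: 9469 * 0.946 = 8958
Band 5: 4574 * 0.952 + 15668 * 0.596 = 4354 + 9338 = 13692
Net migration: Band 2 + 600 → 4330; Band 5 − 490 → 13202
End of period: [5133, 4330, 5847, 8958, 13202]
Total: 40100 → 37470; change = -2630; percentage change = -6.6%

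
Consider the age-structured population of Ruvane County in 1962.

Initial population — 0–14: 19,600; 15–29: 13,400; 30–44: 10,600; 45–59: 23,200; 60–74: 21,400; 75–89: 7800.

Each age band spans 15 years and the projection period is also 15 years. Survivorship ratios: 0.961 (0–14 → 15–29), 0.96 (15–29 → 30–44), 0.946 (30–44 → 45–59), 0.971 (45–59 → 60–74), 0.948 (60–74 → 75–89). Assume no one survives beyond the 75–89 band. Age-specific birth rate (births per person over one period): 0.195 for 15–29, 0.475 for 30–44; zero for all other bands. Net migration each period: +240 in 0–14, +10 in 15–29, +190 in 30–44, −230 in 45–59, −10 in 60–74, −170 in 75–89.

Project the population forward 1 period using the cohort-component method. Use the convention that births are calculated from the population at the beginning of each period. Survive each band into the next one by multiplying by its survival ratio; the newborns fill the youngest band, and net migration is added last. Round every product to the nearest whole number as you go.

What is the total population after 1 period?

92220

(Groups numbered youngest = 1 to oldest = 6.)
— Period 1 —
Births: 13400 × 0.195 = 2613  |  10600 × 0.475 = 5035 → total 7648
Group 2: 19600 × 0.961 = 18836
Group 3: 13400 × 0.96 = 12864
Group 4: 10600 × 0.946 = 10028
Group 5: 23200 × 0.971 = 22527
Group 6: 21400 × 0.948 = 20287
Net migration: Group 1 + 240 → 7888; Group 2 + 10 → 18846; Group 3 + 190 → 13054; Group 4 − 230 → 9798; Group 5 − 10 → 22517; Group 6 − 170 → 20117
Population now: 0–14=7888, 15–29=18846, 30–44=13054, 45–59=9798, 60–74=22517, 75–89=20117
Total after period 1: 7888 + 18846 + 13054 + 9798 + 22517 + 20117 = 92220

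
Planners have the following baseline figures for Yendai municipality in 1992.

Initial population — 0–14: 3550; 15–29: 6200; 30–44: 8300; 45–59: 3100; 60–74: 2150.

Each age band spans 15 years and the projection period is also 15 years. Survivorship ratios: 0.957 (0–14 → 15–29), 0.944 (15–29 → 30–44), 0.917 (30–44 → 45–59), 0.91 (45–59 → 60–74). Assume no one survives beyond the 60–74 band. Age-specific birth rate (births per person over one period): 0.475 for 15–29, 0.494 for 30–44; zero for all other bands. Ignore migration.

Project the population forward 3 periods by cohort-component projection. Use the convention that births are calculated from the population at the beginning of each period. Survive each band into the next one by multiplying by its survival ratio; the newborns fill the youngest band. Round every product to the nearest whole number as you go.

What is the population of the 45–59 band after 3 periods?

2941

(Groups numbered youngest = 1 to oldest = 5.)
Period 1:
Births: 6200 × 0.475 = 2945 ; 8300 × 0.494 = 4100 → 7045
Group 2: 3550 × 0.957 = 3397
Group 3: 6200 × 0.944 = 5853
Group 4: 8300 × 0.917 = 7611
Group 5: 3100 × 0.91 = 2821
Population now: 0–14=7045, 15–29=3397, 30–44=5853, 45–59=7611, 60–74=2821
Period 2:
Births: 3397 × 0.475 = 1614 ; 5853 × 0.494 = 2891 → 4505
Group 2: 7045 × 0.957 = 6742
Group 3: 3397 × 0.944 = 3207
Group 4: 5853 × 0.917 = 5367
Group 5: 7611 × 0.91 = 6926
Population now: 0–14=4505, 15–29=6742, 30–44=3207, 45–59=5367, 60–74=6926
Period 3:
Births: 6742 × 0.475 = 3202 ; 3207 × 0.494 = 1584 → 4786
Group 2: 4505 × 0.957 = 4311
Group 3: 6742 × 0.944 = 6364
Group 4: 3207 × 0.917 = 2941
Group 5: 5367 × 0.91 = 4884
Population now: 0–14=4786, 15–29=4311, 30–44=6364, 45–59=2941, 60–74=4884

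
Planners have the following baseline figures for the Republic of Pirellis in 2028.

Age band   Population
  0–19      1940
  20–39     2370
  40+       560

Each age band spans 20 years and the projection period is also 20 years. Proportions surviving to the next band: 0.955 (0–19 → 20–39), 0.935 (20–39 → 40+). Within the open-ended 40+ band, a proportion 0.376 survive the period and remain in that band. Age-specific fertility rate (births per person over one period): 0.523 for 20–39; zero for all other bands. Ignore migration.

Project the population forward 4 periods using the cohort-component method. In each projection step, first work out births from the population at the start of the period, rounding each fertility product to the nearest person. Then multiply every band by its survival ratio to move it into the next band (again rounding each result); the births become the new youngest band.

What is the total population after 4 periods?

2730

Call the groups 1 to 3, youngest first.
Period 1:
Births: 2370 × 0.523 = 1240
Group 2: 1940 × 0.955 = 1853
Group 3: 2370 × 0.935 + 560 × 0.376 = 2216 + 211 = 2427
→ [1240, 1853, 2427]
Period 2:
Births: 1853 × 0.523 = 969
Group 2: 1240 × 0.955 = 1184
Group 3: 1853 × 0.935 + 2427 × 0.376 = 1733 + 913 = 2646
→ [969, 1184, 2646]
Period 3:
Births: 1184 × 0.523 = 619
Group 2: 969 × 0.955 = 925
Group 3: 1184 × 0.935 + 2646 × 0.376 = 1107 + 995 = 2102
→ [619, 925, 2102]
Period 4:
Births: 925 × 0.523 = 484
Group 2: 619 × 0.955 = 591
Group 3: 925 × 0.935 + 2102 × 0.376 = 865 + 790 = 1655
→ [484, 591, 1655]
Total after period 4: 484 + 591 + 1655 = 2730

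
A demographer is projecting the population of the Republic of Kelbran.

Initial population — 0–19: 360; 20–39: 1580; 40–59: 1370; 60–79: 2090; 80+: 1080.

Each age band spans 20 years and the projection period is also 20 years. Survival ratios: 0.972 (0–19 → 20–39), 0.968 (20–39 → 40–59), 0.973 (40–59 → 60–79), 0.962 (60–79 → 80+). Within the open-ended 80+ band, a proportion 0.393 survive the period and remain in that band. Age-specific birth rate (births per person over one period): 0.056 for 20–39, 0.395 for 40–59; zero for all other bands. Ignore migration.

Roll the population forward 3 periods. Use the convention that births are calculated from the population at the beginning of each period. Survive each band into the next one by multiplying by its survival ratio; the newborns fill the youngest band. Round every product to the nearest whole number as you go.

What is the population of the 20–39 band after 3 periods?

Call the bands 1 to 5, youngest first.
Period 1.
Births: 1580 × 0.056 = 88 ; 1370 × 0.395 = 541 — total 629
Band 2: 360 × 0.972 = 350
Band 3: 1580 × 0.968 = 1529
Band 4: 1370 × 0.973 = 1333
Band 5: 2090 × 0.962 + 1080 × 0.393 = 2011 + 424 = 2435
Population now: 0–19=629, 20–39=350, 40–59=1529, 60–79=1333, 80+=2435
Period 2.
Births: 350 × 0.056 = 20 ; 1529 × 0.395 = 604 — total 624
Band 2: 629 × 0.972 = 611
Band 3: 350 × 0.968 = 339
Band 4: 1529 × 0.973 = 1488
Band 5: 1333 × 0.962 + 2435 × 0.393 = 1282 + 957 = 2239
Population now: 0–19=624, 20–39=611, 40–59=339, 60–79=1488, 80+=2239
Period 3.
Births: 611 × 0.056 = 34 ; 339 × 0.395 = 134 — total 168
Band 2: 624 × 0.972 = 607
Band 3: 611 × 0.968 = 591
Band 4: 339 × 0.973 = 330
Band 5: 1488 × 0.962 + 2239 × 0.393 = 1431 + 880 = 2311
Population now: 0–19=168, 20–39=607, 40–59=591, 60–79=330, 80+=2311

607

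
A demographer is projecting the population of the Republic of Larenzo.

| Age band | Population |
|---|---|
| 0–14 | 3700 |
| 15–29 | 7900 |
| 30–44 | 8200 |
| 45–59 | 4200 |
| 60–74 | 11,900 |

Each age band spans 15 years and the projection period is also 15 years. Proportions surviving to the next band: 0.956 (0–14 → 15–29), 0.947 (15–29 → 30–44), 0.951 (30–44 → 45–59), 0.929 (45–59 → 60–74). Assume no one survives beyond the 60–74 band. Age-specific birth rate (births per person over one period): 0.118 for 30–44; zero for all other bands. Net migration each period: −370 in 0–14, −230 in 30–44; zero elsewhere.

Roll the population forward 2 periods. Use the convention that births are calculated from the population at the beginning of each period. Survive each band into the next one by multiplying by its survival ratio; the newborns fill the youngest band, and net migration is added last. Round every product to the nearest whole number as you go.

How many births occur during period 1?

Period 1.
Births: 8200 × 0.118 = 968
15–29: 3700 × 0.956 = 3537
30–44: 7900 × 0.947 = 7481
45–59: 8200 × 0.951 = 7798
60–74: 4200 × 0.929 = 3902
Net migration: 0–14 − 370 → 598; 30–44 − 230 → 7251
End of period: [598, 3537, 7251, 7798, 3902]

968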